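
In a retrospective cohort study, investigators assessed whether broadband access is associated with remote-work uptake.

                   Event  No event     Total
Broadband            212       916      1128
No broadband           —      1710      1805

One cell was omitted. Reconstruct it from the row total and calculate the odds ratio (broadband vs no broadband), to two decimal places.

The missing cell is in the unexposed row: 1805 − 1710 = 95.
So a = 212, b = 916, c = 95, d = 1710.
OR = (a·d)/(b·c) = (212 × 1710) / (916 × 95) = 362520 / 87020 = 4.16594

4.17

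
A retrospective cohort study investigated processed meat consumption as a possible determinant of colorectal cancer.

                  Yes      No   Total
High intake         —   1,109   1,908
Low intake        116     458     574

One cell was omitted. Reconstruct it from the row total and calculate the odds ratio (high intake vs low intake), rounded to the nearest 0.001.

2.845

The missing cell is in the exposed row: 1908 − 1109 = 799.
So a = 799, b = 1109, c = 116, d = 458.
OR = (a·d)/(b·c) = (799 × 458) / (1109 × 116) = 365942 / 128644 = 2.84461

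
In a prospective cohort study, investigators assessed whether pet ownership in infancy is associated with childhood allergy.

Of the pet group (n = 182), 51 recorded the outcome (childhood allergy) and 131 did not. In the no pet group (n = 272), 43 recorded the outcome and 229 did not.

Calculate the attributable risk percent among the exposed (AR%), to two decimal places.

43.58

From the description: a = 51, b = 131, c = 43, d = 229.
Risk in exposed = 51/182 = 0.28022; risk in unexposed = 43/272 = 0.15809.
RR = 0.28022/0.15809 = 1.77255
AR% = (RR − 1)/RR × 100 = (1.77255 − 1)/1.77255 × 100 = 43.5842%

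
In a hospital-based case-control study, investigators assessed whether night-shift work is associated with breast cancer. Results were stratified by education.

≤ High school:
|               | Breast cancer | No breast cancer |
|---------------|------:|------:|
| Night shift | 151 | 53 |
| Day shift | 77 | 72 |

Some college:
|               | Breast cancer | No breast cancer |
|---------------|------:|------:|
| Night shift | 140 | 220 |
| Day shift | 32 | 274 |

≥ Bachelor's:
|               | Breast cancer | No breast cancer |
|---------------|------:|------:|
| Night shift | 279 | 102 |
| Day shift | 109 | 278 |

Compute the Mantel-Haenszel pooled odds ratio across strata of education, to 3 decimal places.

OR_MH = Σ(aᵢdᵢ/nᵢ) / Σ(bᵢcᵢ/nᵢ), where nᵢ is the stratum total.
Stratum 1 (≤ High school): n = 353; a·d/n = 151·72/353 = 30.7989; b·c/n = 53·77/353 = 11.5609
Stratum 2 (Some college): n = 666; a·d/n = 140·274/666 = 57.5976; b·c/n = 220·32/666 = 10.5706
Stratum 3 (≥ Bachelor's): n = 768; a·d/n = 279·278/768 = 100.9922; b·c/n = 102·109/768 = 14.4766
OR_MH = (30.7989 + 57.5976 + 100.9922) / (11.5609 + 10.5706 + 14.4766) = 189.3887 / 36.6080 = 5.17342

5.173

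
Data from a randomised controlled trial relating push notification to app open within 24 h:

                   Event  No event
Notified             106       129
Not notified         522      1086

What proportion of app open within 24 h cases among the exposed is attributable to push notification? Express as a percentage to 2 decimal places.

Cells: a = 106, b = 129, c = 522, d = 1086.
Risk in exposed = 106/235 = 0.45106; risk in unexposed = 522/1608 = 0.32463.
RR = 0.45106/0.32463 = 1.38948
AR% = (RR − 1)/RR × 100 = (1.38948 − 1)/1.38948 × 100 = 28.0308%

28.03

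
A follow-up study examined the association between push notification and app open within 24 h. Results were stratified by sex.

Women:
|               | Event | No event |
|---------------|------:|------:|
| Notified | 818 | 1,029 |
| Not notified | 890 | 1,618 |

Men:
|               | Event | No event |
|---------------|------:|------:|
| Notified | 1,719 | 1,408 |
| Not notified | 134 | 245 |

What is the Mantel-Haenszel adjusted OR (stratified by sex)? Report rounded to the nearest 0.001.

1.606

OR_MH = Σ(aᵢdᵢ/nᵢ) / Σ(bᵢcᵢ/nᵢ), where nᵢ is the stratum total.
Stratum 1 (Women): n = 4355; a·d/n = 818·1618/4355 = 303.9091; b·c/n = 1029·890/4355 = 210.2893
Stratum 2 (Men): n = 3506; a·d/n = 1719·245/3506 = 120.1241; b·c/n = 1408·134/3506 = 53.8140
OR_MH = (303.9091 + 120.1241) / (210.2893 + 53.8140) = 424.0331 / 264.1034 = 1.60556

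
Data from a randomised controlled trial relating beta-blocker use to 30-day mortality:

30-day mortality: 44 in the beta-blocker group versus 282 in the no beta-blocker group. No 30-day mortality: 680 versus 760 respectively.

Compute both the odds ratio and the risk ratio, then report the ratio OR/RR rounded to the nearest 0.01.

From the description: a = 44, b = 680, c = 282, d = 760.
OR = (44·760)/(680·282) = 33440/191760 = 0.17438
Risk in exposed = 44/724 = 0.06077; risk in unexposed = 282/1042 = 0.27063; RR = 0.22456
OR/RR = 0.17438 / 0.22456 = 0.77656
The outcome is not rare, so the OR lies further from 1 than the RR.

0.78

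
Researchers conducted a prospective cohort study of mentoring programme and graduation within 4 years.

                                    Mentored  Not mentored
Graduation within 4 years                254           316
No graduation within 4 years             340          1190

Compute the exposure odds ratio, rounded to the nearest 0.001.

2.813

Reading the table with exposure as columns: a = 254 (Mentored, case), b = 340 (Mentored, non-case), c = 316 (Not mentored, case), d = 1190.
OR = (a·d)/(b·c) = (254 × 1190) / (340 × 316) = 302260 / 107440 = 2.81329
The odds of graduation within 4 years are about 2.81 times as high in the mentored group.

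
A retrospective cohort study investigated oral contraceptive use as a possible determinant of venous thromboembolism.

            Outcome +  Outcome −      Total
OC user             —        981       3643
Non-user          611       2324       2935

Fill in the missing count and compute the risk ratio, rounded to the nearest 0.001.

The missing cell is in the exposed row: 3643 − 981 = 2662.
So a = 2662, b = 981, c = 611, d = 2324.
RR = [a/(a+b)] / [c/(c+d)] = (2662/3643) / (611/2935) = 0.73072/0.20818 = 3.51007

3.510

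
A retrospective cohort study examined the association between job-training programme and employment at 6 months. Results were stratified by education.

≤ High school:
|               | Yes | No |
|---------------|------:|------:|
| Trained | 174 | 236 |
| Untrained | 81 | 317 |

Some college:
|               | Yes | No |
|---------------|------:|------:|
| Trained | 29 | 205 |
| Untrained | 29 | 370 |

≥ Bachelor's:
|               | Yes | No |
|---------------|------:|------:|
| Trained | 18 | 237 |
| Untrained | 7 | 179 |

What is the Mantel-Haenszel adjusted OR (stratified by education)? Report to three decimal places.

OR_MH = Σ(aᵢdᵢ/nᵢ) / Σ(bᵢcᵢ/nᵢ), where nᵢ is the stratum total.
Stratum 1 (≤ High school): n = 808; a·d/n = 174·317/808 = 68.2649; b·c/n = 236·81/808 = 23.6584
Stratum 2 (Some college): n = 633; a·d/n = 29·370/633 = 16.9510; b·c/n = 205·29/633 = 9.3918
Stratum 3 (≥ Bachelor's): n = 441; a·d/n = 18·179/441 = 7.3061; b·c/n = 237·7/441 = 3.7619
OR_MH = (68.2649 + 16.9510 + 7.3061) / (23.6584 + 9.3918 + 3.7619) = 92.5220 / 36.8121 = 2.51336

2.513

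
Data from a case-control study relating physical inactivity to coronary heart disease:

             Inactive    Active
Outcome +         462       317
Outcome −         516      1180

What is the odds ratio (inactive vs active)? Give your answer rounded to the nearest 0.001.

Reading the table with exposure as columns: a = 462 (Inactive, case), b = 516 (Inactive, non-case), c = 317 (Active, case), d = 1180.
OR = (a·d)/(b·c) = (462 × 1180) / (516 × 317) = 545160 / 163572 = 3.33284
The odds of coronary heart disease are about 3.33 times as high in the inactive group.

3.333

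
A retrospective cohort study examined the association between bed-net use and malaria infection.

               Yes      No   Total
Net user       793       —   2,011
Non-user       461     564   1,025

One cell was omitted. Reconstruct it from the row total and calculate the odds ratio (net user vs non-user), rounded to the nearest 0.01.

The missing cell is in the exposed row: 2011 − 793 = 1218.
So a = 793, b = 1218, c = 461, d = 564.
OR = (a·d)/(b·c) = (793 × 564) / (1218 × 461) = 447252 / 561498 = 0.79653

0.80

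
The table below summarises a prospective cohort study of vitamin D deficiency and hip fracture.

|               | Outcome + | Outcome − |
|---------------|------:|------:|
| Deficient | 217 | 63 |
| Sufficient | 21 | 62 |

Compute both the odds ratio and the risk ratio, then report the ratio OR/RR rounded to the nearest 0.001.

Cells: a = 217, b = 63, c = 21, d = 62.
OR = (217·62)/(63·21) = 13454/1323 = 10.16931
Risk in exposed = 217/280 = 0.77500; risk in unexposed = 21/83 = 0.25301; RR = 3.06310
OR/RR = 10.16931 / 3.06310 = 3.31995
The outcome is not rare, so the OR lies further from 1 than the RR.

3.320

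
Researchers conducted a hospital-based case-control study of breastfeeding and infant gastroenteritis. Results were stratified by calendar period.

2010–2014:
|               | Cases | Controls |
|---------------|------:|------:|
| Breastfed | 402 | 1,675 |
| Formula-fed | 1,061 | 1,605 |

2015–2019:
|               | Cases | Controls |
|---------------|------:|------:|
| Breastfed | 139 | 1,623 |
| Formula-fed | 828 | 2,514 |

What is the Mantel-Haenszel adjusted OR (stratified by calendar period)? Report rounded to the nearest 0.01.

OR_MH = Σ(aᵢdᵢ/nᵢ) / Σ(bᵢcᵢ/nᵢ), where nᵢ is the stratum total.
Stratum 1 (2010–2014): n = 4743; a·d/n = 402·1605/4743 = 136.0342; b·c/n = 1675·1061/4743 = 374.6943
Stratum 2 (2015–2019): n = 5104; a·d/n = 139·2514/5104 = 68.4651; b·c/n = 1623·828/5104 = 263.2923
OR_MH = (136.0342 + 68.4651) / (374.6943 + 263.2923) = 204.4993 / 637.9866 = 0.32054

0.32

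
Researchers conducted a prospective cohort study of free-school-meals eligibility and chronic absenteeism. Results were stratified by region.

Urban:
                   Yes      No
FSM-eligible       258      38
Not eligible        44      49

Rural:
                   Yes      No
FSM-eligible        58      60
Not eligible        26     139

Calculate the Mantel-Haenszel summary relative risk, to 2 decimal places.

2.15

RR_MH = Σ(aᵢ·n₀ᵢ/nᵢ) / Σ(cᵢ·n₁ᵢ/nᵢ), with n₁ᵢ = aᵢ+bᵢ (exposed), n₀ᵢ = cᵢ+dᵢ (unexposed), nᵢ = n₁ᵢ+n₀ᵢ.
Stratum 1 (Urban): n₁ = 296, n₀ = 93, n = 389; a·n₀/n = 258·93/389 = 61.6812; c·n₁/n = 44·296/389 = 33.4807
Stratum 2 (Rural): n₁ = 118, n₀ = 165, n = 283; a·n₀/n = 58·165/283 = 33.8163; c·n₁/n = 26·118/283 = 10.8410
RR_MH = (61.6812 + 33.8163) / (33.4807 + 10.8410) = 95.4975 / 44.3217 = 2.15464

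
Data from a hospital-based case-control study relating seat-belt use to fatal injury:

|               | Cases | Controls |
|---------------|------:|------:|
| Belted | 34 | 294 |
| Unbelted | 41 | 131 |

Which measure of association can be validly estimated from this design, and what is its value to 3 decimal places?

Cells: a = 34, b = 294, c = 41, d = 131.
This is a hospital-based case-control study: participants were sampled on outcome status, so risks in the source population cannot be estimated directly — relative risk is not valid here. The odds ratio is the appropriate measure.
OR = (a·d)/(b·c) = (34 × 131) / (294 × 41) = 4454 / 12054 = 0.36950

0.370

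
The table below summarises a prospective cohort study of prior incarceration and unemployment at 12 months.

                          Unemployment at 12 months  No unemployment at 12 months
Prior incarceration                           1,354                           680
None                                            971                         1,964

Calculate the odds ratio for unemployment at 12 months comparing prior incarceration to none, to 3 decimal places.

Cells: a = 1354, b = 680, c = 971, d = 1964.
OR = (a·d)/(b·c) = (1354 × 1964) / (680 × 971) = 2659256 / 660280 = 4.02747
The odds of unemployment at 12 months are about 4.03 times as high in the prior incarceration group.

4.027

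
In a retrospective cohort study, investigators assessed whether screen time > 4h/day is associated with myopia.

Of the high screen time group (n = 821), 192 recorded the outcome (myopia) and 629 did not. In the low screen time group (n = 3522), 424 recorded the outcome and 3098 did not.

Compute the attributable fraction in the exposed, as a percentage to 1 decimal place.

From the description: a = 192, b = 629, c = 424, d = 3098.
Risk in exposed = 192/821 = 0.23386; risk in unexposed = 424/3522 = 0.12039.
RR = 0.23386/0.12039 = 1.94259
AR% = (RR − 1)/RR × 100 = (1.94259 − 1)/1.94259 × 100 = 48.5224%

48.5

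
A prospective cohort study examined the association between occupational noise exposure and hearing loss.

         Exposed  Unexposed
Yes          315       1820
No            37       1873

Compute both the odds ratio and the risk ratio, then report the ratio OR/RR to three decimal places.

Reading the table with exposure as columns: a = 315 (Exposed, case), b = 37 (Exposed, non-case), c = 1820 (Unexposed, case), d = 1873.
OR = (315·1873)/(37·1820) = 589995/67340 = 8.76143
Risk in exposed = 315/352 = 0.89489; risk in unexposed = 1820/3693 = 0.49282; RR = 1.81583
OR/RR = 8.76143 / 1.81583 = 4.82502
The outcome is not rare, so the OR lies further from 1 than the RR.

4.825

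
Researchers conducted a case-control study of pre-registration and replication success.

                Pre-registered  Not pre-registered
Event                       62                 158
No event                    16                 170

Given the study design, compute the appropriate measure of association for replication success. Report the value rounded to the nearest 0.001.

Reading the table with exposure as columns: a = 62 (Pre-registered, case), b = 16 (Pre-registered, non-case), c = 158 (Not pre-registered, case), d = 170.
This is a case-control study: participants were sampled on outcome status, so risks in the source population cannot be estimated directly — relative risk is not valid here. The odds ratio is the appropriate measure.
OR = (a·d)/(b·c) = (62 × 170) / (16 × 158) = 10540 / 2528 = 4.16930

4.169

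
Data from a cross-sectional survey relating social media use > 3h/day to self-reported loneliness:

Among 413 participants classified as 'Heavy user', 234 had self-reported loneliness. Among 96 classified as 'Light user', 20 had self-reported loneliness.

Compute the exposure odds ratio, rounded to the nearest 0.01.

From the description: a = 234, b = 179, c = 20, d = 76.
OR = (a·d)/(b·c) = (234 × 76) / (179 × 20) = 17784 / 3580 = 4.96760
The odds of self-reported loneliness are about 4.97 times as high in the heavy user group.

4.97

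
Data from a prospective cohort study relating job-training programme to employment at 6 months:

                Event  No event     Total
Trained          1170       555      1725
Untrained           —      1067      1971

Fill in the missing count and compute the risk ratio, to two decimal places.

1.48

The missing cell is in the unexposed row: 1971 − 1067 = 904.
So a = 1170, b = 555, c = 904, d = 1067.
RR = [a/(a+b)] / [c/(c+d)] = (1170/1725) / (904/1971) = 0.67826/0.45865 = 1.47882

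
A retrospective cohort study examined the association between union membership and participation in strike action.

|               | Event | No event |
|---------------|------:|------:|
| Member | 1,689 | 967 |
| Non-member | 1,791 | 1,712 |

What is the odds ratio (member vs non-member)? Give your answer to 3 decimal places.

Cells: a = 1689, b = 967, c = 1791, d = 1712.
OR = (a·d)/(b·c) = (1689 × 1712) / (967 × 1791) = 2891568 / 1731897 = 1.66960
The odds of participation in strike action are about 1.67 times as high in the member group.

1.670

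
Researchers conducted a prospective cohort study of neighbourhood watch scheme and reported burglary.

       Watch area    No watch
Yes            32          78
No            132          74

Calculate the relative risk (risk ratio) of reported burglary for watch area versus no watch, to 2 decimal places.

Reading the table with exposure as columns: a = 32 (Watch area, case), b = 132 (Watch area, non-case), c = 78 (No watch, case), d = 74.
Risk in exposed = 32/164 = 0.19512; risk in unexposed = 78/152 = 0.51316.
RR = 0.19512 / 0.51316 = 0.38024
The risk is 62% lower among the exposed than among the unexposed.

0.38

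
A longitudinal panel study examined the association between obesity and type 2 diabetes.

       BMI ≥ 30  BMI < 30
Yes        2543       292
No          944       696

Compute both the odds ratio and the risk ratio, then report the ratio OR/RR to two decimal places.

Reading the table with exposure as columns: a = 2543 (BMI ≥ 30, case), b = 944 (BMI ≥ 30, non-case), c = 292 (BMI < 30, case), d = 696.
OR = (2543·696)/(944·292) = 1769928/275648 = 6.42097
Risk in exposed = 2543/3487 = 0.72928; risk in unexposed = 292/988 = 0.29555; RR = 2.46756
OR/RR = 6.42097 / 2.46756 = 2.60215
The outcome is not rare, so the OR lies further from 1 than the RR.

2.60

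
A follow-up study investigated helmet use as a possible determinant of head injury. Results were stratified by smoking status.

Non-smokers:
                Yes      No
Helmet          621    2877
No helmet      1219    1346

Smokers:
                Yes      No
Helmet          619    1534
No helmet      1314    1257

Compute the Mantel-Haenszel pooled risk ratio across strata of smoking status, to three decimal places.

RR_MH = Σ(aᵢ·n₀ᵢ/nᵢ) / Σ(cᵢ·n₁ᵢ/nᵢ), with n₁ᵢ = aᵢ+bᵢ (exposed), n₀ᵢ = cᵢ+dᵢ (unexposed), nᵢ = n₁ᵢ+n₀ᵢ.
Stratum 1 (Non-smokers): n₁ = 3498, n₀ = 2565, n = 6063; a·n₀/n = 621·2565/6063 = 262.7190; c·n₁/n = 1219·3498/6063 = 703.2924
Stratum 2 (Smokers): n₁ = 2153, n₀ = 2571, n = 4724; a·n₀/n = 619·2571/4724 = 336.8859; c·n₁/n = 1314·2153/4724 = 598.8658
RR_MH = (262.7190 + 336.8859) / (703.2924 + 598.8658) = 599.6049 / 1302.1582 = 0.46047

0.460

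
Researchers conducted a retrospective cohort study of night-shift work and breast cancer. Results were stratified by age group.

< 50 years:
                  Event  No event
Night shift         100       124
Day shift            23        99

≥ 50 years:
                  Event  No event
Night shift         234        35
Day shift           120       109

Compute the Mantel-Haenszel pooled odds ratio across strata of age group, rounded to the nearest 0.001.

4.787

OR_MH = Σ(aᵢdᵢ/nᵢ) / Σ(bᵢcᵢ/nᵢ), where nᵢ is the stratum total.
Stratum 1 (< 50 years): n = 346; a·d/n = 100·99/346 = 28.6127; b·c/n = 124·23/346 = 8.2428
Stratum 2 (≥ 50 years): n = 498; a·d/n = 234·109/498 = 51.2169; b·c/n = 35·120/498 = 8.4337
OR_MH = (28.6127 + 51.2169) / (8.2428 + 8.4337) = 79.8296 / 16.6765 = 4.78695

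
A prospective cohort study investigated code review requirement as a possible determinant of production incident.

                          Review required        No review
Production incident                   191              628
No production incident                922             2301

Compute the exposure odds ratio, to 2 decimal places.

Reading the table with exposure as columns: a = 191 (Review required, case), b = 922 (Review required, non-case), c = 628 (No review, case), d = 2301.
OR = (a·d)/(b·c) = (191 × 2301) / (922 × 628) = 439491 / 579016 = 0.75903
Exposure is associated with lower odds of production incident (OR = 0.76 < 1).

0.76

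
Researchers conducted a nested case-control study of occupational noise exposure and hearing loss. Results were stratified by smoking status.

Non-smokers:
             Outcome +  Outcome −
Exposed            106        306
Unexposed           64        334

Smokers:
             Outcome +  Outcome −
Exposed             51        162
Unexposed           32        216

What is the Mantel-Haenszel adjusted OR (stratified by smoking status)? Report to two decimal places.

OR_MH = Σ(aᵢdᵢ/nᵢ) / Σ(bᵢcᵢ/nᵢ), where nᵢ is the stratum total.
Stratum 1 (Non-smokers): n = 810; a·d/n = 106·334/810 = 43.7086; b·c/n = 306·64/810 = 24.1778
Stratum 2 (Smokers): n = 461; a·d/n = 51·216/461 = 23.8959; b·c/n = 162·32/461 = 11.2451
OR_MH = (43.7086 + 23.8959) / (24.1778 + 11.2451) = 67.6045 / 35.4229 = 1.90850

1.91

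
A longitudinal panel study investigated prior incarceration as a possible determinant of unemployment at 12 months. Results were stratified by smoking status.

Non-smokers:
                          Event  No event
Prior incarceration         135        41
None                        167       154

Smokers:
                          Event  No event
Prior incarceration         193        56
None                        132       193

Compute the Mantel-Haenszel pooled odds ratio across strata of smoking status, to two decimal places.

OR_MH = Σ(aᵢdᵢ/nᵢ) / Σ(bᵢcᵢ/nᵢ), where nᵢ is the stratum total.
Stratum 1 (Non-smokers): n = 497; a·d/n = 135·154/497 = 41.8310; b·c/n = 41·167/497 = 13.7767
Stratum 2 (Smokers): n = 574; a·d/n = 193·193/574 = 64.8937; b·c/n = 56·132/574 = 12.8780
OR_MH = (41.8310 + 64.8937) / (13.7767 + 12.8780) = 106.7247 / 26.6547 = 4.00397

4.00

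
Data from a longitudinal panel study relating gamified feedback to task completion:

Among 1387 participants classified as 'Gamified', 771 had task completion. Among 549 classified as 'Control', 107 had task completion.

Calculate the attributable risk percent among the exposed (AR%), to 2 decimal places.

64.94

From the description: a = 771, b = 616, c = 107, d = 442.
Risk in exposed = 771/1387 = 0.55588; risk in unexposed = 107/549 = 0.19490.
RR = 0.55588/0.19490 = 2.85211
AR% = (RR − 1)/RR × 100 = (2.85211 − 1)/2.85211 × 100 = 64.9383%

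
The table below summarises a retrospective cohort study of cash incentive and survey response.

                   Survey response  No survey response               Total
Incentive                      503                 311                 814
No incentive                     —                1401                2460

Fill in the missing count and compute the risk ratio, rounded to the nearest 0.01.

The missing cell is in the unexposed row: 2460 − 1401 = 1059.
So a = 503, b = 311, c = 1059, d = 1401.
RR = [a/(a+b)] / [c/(c+d)] = (503/814) / (1059/2460) = 0.61794/0.43049 = 1.43543

1.44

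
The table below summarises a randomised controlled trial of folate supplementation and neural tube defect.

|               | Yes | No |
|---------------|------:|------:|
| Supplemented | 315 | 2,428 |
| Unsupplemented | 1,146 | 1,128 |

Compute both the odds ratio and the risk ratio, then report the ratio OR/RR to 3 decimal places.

0.560

Cells: a = 315, b = 2428, c = 1146, d = 1128.
OR = (315·1128)/(2428·1146) = 355320/2782488 = 0.12770
Risk in exposed = 315/2743 = 0.11484; risk in unexposed = 1146/2274 = 0.50396; RR = 0.22787
OR/RR = 0.12770 / 0.22787 = 0.56040
The outcome is not rare, so the OR lies further from 1 than the RR.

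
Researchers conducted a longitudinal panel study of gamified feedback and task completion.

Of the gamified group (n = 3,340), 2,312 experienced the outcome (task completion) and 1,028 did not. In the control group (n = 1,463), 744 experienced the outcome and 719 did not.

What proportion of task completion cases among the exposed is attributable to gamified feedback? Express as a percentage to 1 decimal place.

26.5

From the description: a = 2312, b = 1028, c = 744, d = 719.
Risk in exposed = 2312/3340 = 0.69222; risk in unexposed = 744/1463 = 0.50854.
RR = 0.69222/0.50854 = 1.36117
AR% = (RR − 1)/RR × 100 = (1.36117 − 1)/1.36117 × 100 = 26.5339%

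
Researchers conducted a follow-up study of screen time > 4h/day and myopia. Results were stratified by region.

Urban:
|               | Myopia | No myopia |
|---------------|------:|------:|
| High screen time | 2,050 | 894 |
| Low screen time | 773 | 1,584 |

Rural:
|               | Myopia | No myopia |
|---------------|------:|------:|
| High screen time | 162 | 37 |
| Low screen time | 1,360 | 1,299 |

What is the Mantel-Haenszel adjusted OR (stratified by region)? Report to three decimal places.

4.637

OR_MH = Σ(aᵢdᵢ/nᵢ) / Σ(bᵢcᵢ/nᵢ), where nᵢ is the stratum total.
Stratum 1 (Urban): n = 5301; a·d/n = 2050·1584/5301 = 612.5637; b·c/n = 894·773/5301 = 130.3645
Stratum 2 (Rural): n = 2858; a·d/n = 162·1299/2858 = 73.6312; b·c/n = 37·1360/2858 = 17.6067
OR_MH = (612.5637 + 73.6312) / (130.3645 + 17.6067) = 686.1949 / 147.9712 = 4.63735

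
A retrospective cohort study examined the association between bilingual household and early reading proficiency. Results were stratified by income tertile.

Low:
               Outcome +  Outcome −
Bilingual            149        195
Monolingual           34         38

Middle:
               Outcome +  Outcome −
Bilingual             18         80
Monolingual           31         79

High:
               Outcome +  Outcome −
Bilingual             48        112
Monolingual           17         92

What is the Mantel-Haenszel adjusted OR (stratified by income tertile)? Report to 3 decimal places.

OR_MH = Σ(aᵢdᵢ/nᵢ) / Σ(bᵢcᵢ/nᵢ), where nᵢ is the stratum total.
Stratum 1 (Low): n = 416; a·d/n = 149·38/416 = 13.6106; b·c/n = 195·34/416 = 15.9375
Stratum 2 (Middle): n = 208; a·d/n = 18·79/208 = 6.8365; b·c/n = 80·31/208 = 11.9231
Stratum 3 (High): n = 269; a·d/n = 48·92/269 = 16.4164; b·c/n = 112·17/269 = 7.0781
OR_MH = (13.6106 + 6.8365 + 16.4164) / (15.9375 + 11.9231 + 7.0781) = 36.8635 / 34.9386 = 1.05509

1.055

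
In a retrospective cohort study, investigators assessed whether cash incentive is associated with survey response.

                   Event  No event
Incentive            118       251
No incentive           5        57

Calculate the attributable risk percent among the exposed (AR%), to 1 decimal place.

Cells: a = 118, b = 251, c = 5, d = 57.
Risk in exposed = 118/369 = 0.31978; risk in unexposed = 5/62 = 0.08065.
RR = 0.31978/0.08065 = 3.96531
AR% = (RR − 1)/RR × 100 = (3.96531 − 1)/3.96531 × 100 = 74.7813%

74.8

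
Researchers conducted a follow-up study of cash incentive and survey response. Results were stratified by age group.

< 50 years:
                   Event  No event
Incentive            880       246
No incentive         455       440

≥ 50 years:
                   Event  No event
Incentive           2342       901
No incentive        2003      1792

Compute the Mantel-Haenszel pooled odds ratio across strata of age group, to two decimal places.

OR_MH = Σ(aᵢdᵢ/nᵢ) / Σ(bᵢcᵢ/nᵢ), where nᵢ is the stratum total.
Stratum 1 (< 50 years): n = 2021; a·d/n = 880·440/2021 = 191.5883; b·c/n = 246·455/2021 = 55.3835
Stratum 2 (≥ 50 years): n = 7038; a·d/n = 2342·1792/7038 = 596.3149; b·c/n = 901·2003/7038 = 256.4227
OR_MH = (191.5883 + 596.3149) / (55.3835 + 256.4227) = 787.9032 / 311.8062 = 2.52690

2.53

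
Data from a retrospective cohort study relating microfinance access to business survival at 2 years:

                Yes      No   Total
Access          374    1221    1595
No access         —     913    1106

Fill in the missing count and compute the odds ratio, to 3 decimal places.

The missing cell is in the unexposed row: 1106 − 913 = 193.
So a = 374, b = 1221, c = 193, d = 913.
OR = (a·d)/(b·c) = (374 × 913) / (1221 × 193) = 341462 / 235653 = 1.44900

1.449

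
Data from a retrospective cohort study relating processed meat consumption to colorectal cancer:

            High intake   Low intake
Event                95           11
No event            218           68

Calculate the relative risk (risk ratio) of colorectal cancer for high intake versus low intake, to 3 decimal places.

2.180

Reading the table with exposure as columns: a = 95 (High intake, case), b = 218 (High intake, non-case), c = 11 (Low intake, case), d = 68.
Risk in exposed = 95/313 = 0.30351; risk in unexposed = 11/79 = 0.13924.
RR = 0.30351 / 0.13924 = 2.17979
The risk among the exposed is 2.18 times that among the unexposed.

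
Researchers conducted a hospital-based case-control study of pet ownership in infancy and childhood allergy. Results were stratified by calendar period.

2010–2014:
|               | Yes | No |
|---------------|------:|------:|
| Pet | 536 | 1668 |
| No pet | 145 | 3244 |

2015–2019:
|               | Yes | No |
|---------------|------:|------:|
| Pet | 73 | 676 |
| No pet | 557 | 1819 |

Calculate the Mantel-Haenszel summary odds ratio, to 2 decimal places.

OR_MH = Σ(aᵢdᵢ/nᵢ) / Σ(bᵢcᵢ/nᵢ), where nᵢ is the stratum total.
Stratum 1 (2010–2014): n = 5593; a·d/n = 536·3244/5593 = 310.8858; b·c/n = 1668·145/5593 = 43.2433
Stratum 2 (2015–2019): n = 3125; a·d/n = 73·1819/3125 = 42.4918; b·c/n = 676·557/3125 = 120.4902
OR_MH = (310.8858 + 42.4918) / (43.2433 + 120.4902) = 353.3776 / 163.7336 = 2.15825

2.16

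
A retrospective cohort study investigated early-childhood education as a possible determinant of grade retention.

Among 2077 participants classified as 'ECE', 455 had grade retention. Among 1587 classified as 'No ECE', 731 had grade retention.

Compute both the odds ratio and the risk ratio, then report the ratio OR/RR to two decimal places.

0.69

From the description: a = 455, b = 1622, c = 731, d = 856.
OR = (455·856)/(1622·731) = 389480/1185682 = 0.32849
Risk in exposed = 455/2077 = 0.21907; risk in unexposed = 731/1587 = 0.46062; RR = 0.47559
OR/RR = 0.32849 / 0.47559 = 0.69069
The outcome is not rare, so the OR lies further from 1 than the RR.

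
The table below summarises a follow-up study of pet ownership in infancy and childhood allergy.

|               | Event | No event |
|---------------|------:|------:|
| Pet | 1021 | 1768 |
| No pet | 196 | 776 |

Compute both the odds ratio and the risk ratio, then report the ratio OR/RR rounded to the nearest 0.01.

Cells: a = 1021, b = 1768, c = 196, d = 776.
OR = (1021·776)/(1768·196) = 792296/346528 = 2.28638
Risk in exposed = 1021/2789 = 0.36608; risk in unexposed = 196/972 = 0.20165; RR = 1.81546
OR/RR = 2.28638 / 1.81546 = 1.25939
The outcome is not rare, so the OR lies further from 1 than the RR.

1.26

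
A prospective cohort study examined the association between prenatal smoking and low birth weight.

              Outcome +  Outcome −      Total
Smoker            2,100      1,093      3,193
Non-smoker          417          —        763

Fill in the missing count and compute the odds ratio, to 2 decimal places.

1.59

The missing cell is in the unexposed row: 763 − 417 = 346.
So a = 2100, b = 1093, c = 417, d = 346.
OR = (a·d)/(b·c) = (2100 × 346) / (1093 × 417) = 726600 / 455781 = 1.59419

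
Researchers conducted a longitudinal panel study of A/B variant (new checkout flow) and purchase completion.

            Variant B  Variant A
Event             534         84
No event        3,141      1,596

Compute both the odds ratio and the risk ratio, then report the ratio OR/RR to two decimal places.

Reading the table with exposure as columns: a = 534 (Variant B, case), b = 3141 (Variant B, non-case), c = 84 (Variant A, case), d = 1596.
OR = (534·1596)/(3141·84) = 852264/263844 = 3.23018
Risk in exposed = 534/3675 = 0.14531; risk in unexposed = 84/1680 = 0.05000; RR = 2.90612
OR/RR = 3.23018 / 2.90612 = 1.11151
The outcome is not rare, so the OR lies further from 1 than the RR.

1.11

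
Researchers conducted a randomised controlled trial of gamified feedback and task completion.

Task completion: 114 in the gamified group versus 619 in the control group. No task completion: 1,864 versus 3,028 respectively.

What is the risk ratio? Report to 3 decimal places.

0.340

From the description: a = 114, b = 1864, c = 619, d = 3028.
Risk in exposed = 114/1978 = 0.05763; risk in unexposed = 619/3647 = 0.16973.
RR = 0.05763 / 0.16973 = 0.33957
The risk is 66% lower among the exposed than among the unexposed.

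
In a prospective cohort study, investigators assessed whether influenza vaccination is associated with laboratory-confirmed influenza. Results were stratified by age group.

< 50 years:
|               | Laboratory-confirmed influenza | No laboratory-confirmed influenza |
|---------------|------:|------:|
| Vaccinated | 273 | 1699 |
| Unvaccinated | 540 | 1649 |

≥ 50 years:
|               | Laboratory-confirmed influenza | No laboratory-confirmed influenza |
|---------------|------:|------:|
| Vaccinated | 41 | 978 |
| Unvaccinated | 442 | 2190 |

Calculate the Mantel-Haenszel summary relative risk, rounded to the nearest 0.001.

RR_MH = Σ(aᵢ·n₀ᵢ/nᵢ) / Σ(cᵢ·n₁ᵢ/nᵢ), with n₁ᵢ = aᵢ+bᵢ (exposed), n₀ᵢ = cᵢ+dᵢ (unexposed), nᵢ = n₁ᵢ+n₀ᵢ.
Stratum 1 (< 50 years): n₁ = 1972, n₀ = 2189, n = 4161; a·n₀/n = 273·2189/4161 = 143.6186; c·n₁/n = 540·1972/4161 = 255.9193
Stratum 2 (≥ 50 years): n₁ = 1019, n₀ = 2632, n = 3651; a·n₀/n = 41·2632/3651 = 29.5568; c·n₁/n = 442·1019/3651 = 123.3629
RR_MH = (143.6186 + 29.5568) / (255.9193 + 123.3629) = 173.1754 / 379.2822 = 0.45659

0.457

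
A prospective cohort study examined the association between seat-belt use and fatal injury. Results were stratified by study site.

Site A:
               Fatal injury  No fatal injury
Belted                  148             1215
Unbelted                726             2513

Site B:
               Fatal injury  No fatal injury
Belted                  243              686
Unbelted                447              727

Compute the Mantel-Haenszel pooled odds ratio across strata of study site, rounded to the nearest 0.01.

OR_MH = Σ(aᵢdᵢ/nᵢ) / Σ(bᵢcᵢ/nᵢ), where nᵢ is the stratum total.
Stratum 1 (Site A): n = 4602; a·d/n = 148·2513/4602 = 80.8179; b·c/n = 1215·726/4602 = 191.6754
Stratum 2 (Site B): n = 2103; a·d/n = 243·727/2103 = 84.0043; b·c/n = 686·447/2103 = 145.8117
OR_MH = (80.8179 + 84.0043) / (191.6754 + 145.8117) = 164.8222 / 337.4871 = 0.48838

0.49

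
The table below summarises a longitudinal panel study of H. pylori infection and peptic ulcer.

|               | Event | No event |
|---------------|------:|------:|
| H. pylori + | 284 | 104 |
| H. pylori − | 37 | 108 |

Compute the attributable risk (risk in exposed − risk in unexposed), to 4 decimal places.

0.4768

Cells: a = 284, b = 104, c = 37, d = 108.
Risk in exposed = 284/388 = 0.731959; risk in unexposed = 37/145 = 0.255172.
Risk difference = 0.731959 − 0.255172 = 0.476786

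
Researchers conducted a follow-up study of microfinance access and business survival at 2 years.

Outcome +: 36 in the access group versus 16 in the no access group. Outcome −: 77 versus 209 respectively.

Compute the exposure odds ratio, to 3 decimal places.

From the description: a = 36, b = 77, c = 16, d = 209.
OR = (a·d)/(b·c) = (36 × 209) / (77 × 16) = 7524 / 1232 = 6.10714
The odds of business survival at 2 years are about 6.11 times as high in the access group.

6.107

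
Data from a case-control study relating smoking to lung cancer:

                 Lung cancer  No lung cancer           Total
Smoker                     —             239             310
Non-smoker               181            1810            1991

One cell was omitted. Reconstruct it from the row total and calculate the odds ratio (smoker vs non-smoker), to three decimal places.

2.971

The missing cell is in the exposed row: 310 − 239 = 71.
So a = 71, b = 239, c = 181, d = 1810.
OR = (a·d)/(b·c) = (71 × 1810) / (239 × 181) = 128510 / 43259 = 2.97071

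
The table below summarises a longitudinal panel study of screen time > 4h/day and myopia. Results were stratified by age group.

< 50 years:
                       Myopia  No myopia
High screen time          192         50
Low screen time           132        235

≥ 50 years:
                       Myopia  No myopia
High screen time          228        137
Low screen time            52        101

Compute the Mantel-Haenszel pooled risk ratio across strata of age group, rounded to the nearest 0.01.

RR_MH = Σ(aᵢ·n₀ᵢ/nᵢ) / Σ(cᵢ·n₁ᵢ/nᵢ), with n₁ᵢ = aᵢ+bᵢ (exposed), n₀ᵢ = cᵢ+dᵢ (unexposed), nᵢ = n₁ᵢ+n₀ᵢ.
Stratum 1 (< 50 years): n₁ = 242, n₀ = 367, n = 609; a·n₀/n = 192·367/609 = 115.7044; c·n₁/n = 132·242/609 = 52.4532
Stratum 2 (≥ 50 years): n₁ = 365, n₀ = 153, n = 518; a·n₀/n = 228·153/518 = 67.3436; c·n₁/n = 52·365/518 = 36.6409
RR_MH = (115.7044 + 67.3436) / (52.4532 + 36.6409) = 183.0481 / 89.0941 = 2.05455

2.05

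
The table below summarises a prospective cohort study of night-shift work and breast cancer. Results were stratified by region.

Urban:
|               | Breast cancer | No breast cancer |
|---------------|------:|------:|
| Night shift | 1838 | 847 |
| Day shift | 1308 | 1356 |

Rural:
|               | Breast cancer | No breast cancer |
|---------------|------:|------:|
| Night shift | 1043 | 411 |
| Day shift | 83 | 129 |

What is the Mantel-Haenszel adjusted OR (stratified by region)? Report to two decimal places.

2.40

OR_MH = Σ(aᵢdᵢ/nᵢ) / Σ(bᵢcᵢ/nᵢ), where nᵢ is the stratum total.
Stratum 1 (Urban): n = 5349; a·d/n = 1838·1356/5349 = 465.9428; b·c/n = 847·1308/5349 = 207.1183
Stratum 2 (Rural): n = 1666; a·d/n = 1043·129/1666 = 80.7605; b·c/n = 411·83/1666 = 20.4760
OR_MH = (465.9428 + 80.7605) / (207.1183 + 20.4760) = 546.7033 / 227.5943 = 2.40210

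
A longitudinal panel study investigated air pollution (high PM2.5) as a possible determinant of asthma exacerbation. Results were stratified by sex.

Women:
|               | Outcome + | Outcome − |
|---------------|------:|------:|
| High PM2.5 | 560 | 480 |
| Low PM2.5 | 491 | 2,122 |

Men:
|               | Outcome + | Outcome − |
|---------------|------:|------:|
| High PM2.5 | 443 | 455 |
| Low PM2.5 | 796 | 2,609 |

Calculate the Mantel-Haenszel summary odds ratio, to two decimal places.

3.99

OR_MH = Σ(aᵢdᵢ/nᵢ) / Σ(bᵢcᵢ/nᵢ), where nᵢ is the stratum total.
Stratum 1 (Women): n = 3653; a·d/n = 560·2122/3653 = 325.2998; b·c/n = 480·491/3653 = 64.5168
Stratum 2 (Men): n = 4303; a·d/n = 443·2609/4303 = 268.6003; b·c/n = 455·796/4303 = 84.1692
OR_MH = (325.2998 + 268.6003) / (64.5168 + 84.1692) = 593.9000 / 148.6860 = 3.99432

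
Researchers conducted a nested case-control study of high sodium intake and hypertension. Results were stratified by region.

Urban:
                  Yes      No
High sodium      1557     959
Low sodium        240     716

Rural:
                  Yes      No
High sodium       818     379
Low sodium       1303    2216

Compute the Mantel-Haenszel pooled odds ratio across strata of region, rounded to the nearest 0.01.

OR_MH = Σ(aᵢdᵢ/nᵢ) / Σ(bᵢcᵢ/nᵢ), where nᵢ is the stratum total.
Stratum 1 (Urban): n = 3472; a·d/n = 1557·716/3472 = 321.0864; b·c/n = 959·240/3472 = 66.2903
Stratum 2 (Rural): n = 4716; a·d/n = 818·2216/4716 = 384.3698; b·c/n = 379·1303/4716 = 104.7152
OR_MH = (321.0864 + 384.3698) / (66.2903 + 104.7152) = 705.4562 / 171.0055 = 4.12534

4.13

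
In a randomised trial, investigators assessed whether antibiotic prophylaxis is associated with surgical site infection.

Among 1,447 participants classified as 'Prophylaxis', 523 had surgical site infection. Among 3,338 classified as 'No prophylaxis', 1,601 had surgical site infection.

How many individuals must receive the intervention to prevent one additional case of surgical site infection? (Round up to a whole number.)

9

Risk in treated group = 523/1447 = 0.36144; risk in control = 1601/3338 = 0.47963.
Absolute risk reduction = 0.47963 − 0.36144 = 0.11819
NNT = 1 / ARR = 1 / 0.11819 = 8.461 → round up → 9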